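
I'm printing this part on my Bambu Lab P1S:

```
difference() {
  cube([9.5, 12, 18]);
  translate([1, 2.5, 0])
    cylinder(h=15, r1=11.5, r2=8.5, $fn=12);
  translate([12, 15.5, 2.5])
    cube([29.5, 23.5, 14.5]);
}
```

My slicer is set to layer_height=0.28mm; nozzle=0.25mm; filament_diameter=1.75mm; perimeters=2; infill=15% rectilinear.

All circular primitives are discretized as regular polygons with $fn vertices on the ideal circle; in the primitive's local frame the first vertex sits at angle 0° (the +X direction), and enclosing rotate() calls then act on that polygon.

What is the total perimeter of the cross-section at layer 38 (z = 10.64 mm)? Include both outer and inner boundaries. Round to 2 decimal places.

28.36 mm

At z = 10.64 mm: the 9.5×12 cube contributes its full rectangle (perimeter 43.00 mm); the cone at (1, 2.5) contributes a regular 12-gon of circumradius 9.372 (interpolated between r1=11.5 and r2=8.5 at t=0.709) (perimeter = 2·12·9.372·sin(180°/12) = 58.22 mm); the 29.5×23.5 cube at (12, 15.5) contributes its full rectangle (perimeter 106.00 mm); Subtracting the remaining from the first: starting from the 9.5×12 cube, the cone at (1, 2.5) partially overlaps it — only the 97.44 mm² overlap (of its 263.50 mm²) is removed, clipping the outline; the 29.5×23.5 cube at (12, 15.5) misses the remaining region (no effect) — boundary = 28.36 mm. Overall, the cross-section is a single solid region. Total boundary length (outer) = 28.36 mm.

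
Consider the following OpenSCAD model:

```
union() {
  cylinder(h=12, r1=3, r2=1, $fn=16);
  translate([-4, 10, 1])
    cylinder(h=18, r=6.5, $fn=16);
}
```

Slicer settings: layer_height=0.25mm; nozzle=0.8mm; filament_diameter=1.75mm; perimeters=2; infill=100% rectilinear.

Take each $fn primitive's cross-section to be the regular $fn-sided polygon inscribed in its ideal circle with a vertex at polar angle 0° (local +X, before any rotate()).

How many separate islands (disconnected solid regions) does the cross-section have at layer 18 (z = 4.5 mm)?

At z = 4.5 mm: the cone contributes a regular 16-gon of circumradius 2.250 (interpolated between r1=3 and r2=1 at t=0.375); the cylinder at (-4, 10): section is a regular 16-gon, circumradius r=6.5; Merging all regions: the 2 present regions are separate (no shared area or edge), so areas and boundary lengths simply add and each stays a separate island — 2 connected regions. Overall, the cross-section has 2 separate islands. Island count = 2.

2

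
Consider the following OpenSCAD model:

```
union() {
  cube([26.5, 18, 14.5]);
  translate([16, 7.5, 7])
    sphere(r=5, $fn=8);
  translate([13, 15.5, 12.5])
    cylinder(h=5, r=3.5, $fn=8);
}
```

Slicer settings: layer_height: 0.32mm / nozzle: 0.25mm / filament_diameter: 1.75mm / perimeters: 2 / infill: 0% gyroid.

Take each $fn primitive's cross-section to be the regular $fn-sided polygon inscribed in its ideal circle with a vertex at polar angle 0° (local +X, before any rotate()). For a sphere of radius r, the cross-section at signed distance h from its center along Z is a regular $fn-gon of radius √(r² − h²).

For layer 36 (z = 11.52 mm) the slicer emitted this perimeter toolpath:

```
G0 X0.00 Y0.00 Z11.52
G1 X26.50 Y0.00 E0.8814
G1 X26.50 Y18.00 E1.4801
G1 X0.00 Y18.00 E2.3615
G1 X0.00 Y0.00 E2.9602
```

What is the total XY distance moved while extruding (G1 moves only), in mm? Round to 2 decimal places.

Sum the Euclidean lengths of each G1 segment: total = 89.00 mm.

89.00 mm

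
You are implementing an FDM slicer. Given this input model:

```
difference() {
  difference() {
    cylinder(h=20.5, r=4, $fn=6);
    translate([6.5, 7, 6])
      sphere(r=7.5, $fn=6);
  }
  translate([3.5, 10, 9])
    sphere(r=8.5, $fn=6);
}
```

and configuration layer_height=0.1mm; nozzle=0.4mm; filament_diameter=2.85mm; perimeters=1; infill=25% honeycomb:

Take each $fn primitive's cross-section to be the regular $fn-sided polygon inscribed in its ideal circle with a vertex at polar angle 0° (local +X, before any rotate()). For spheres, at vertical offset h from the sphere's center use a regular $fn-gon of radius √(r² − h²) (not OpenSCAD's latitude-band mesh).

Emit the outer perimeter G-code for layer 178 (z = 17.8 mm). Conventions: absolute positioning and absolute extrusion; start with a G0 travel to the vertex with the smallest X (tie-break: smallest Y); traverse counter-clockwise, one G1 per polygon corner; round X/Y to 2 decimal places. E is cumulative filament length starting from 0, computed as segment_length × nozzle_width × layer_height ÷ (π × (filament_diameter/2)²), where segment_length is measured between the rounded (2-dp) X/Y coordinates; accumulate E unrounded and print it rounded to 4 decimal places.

At z = 17.8 mm: the r=4 cylinder contributes a regular 6-gon of circumradius 4; the sphere at (6.5, 7) is not intersected at this z (|z−center|=11.800 > r=7.5); Taking the first minus the rest: none of the subtracted shapes is present at this height, so the r=4 cylinder is unchanged — 1 connected region; the sphere at (3.5, 10) is not intersected at this z (|z−center|=8.800 > r=8.5); After the difference (first − rest): none of the subtracted shapes is present at this height, so that combined region is unchanged — 1 connected region. The outline is a single polygon with 6 vertices. Extrusion per mm of travel: 0.4 × 0.1 / (π × 1.425²) = 0.006270. Accumulating E over each segment gives final E = 0.1504.

G0 X-4.00 Y0.00 Z17.80
G1 X-2.00 Y-3.46 E0.0251
G1 X2.00 Y-3.46 E0.0501
G1 X4.00 Y0.00 E0.0752
G1 X2.00 Y3.46 E0.1003
G1 X-2.00 Y3.46 E0.1253
G1 X-4.00 Y0.00 E0.1504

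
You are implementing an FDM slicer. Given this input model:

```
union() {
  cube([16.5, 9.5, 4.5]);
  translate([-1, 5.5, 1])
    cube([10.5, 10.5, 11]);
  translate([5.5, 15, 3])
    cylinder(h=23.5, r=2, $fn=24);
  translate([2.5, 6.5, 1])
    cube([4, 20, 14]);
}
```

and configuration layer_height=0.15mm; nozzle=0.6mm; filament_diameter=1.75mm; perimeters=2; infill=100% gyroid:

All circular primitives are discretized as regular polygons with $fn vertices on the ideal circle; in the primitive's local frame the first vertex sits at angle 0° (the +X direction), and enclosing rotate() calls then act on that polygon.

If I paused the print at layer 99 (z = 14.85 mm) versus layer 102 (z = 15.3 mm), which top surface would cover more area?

Layer 99 (z = 14.85): the cube does not reach this height (z outside [0, 4.5]); the cube at (-1, 5.5) is not intersected at this z (z outside [1, 12]); the r=2 cylinder at (5.5, 15) gives a regular 24-gon of circumradius 2 (constant along its height) (area = (24/2)·2.000²·sin(360°/24) = 12.42 mm²); the cube at (2.5, 6.5) is present — its section is the full 4×20 rectangle (area 80.00 mm²); Taking the union: the regions partially overlap — summed areas 92.42 mm² minus the doubly-counted overlap 10.01 mm² gives 82.41 mm² — area = 82.41 mm². So its area = 82.41 mm². Layer 102 (z = 15.3): the cube is absent (z outside [0, 4.5]); the cube at (-1, 5.5) does not reach this height (z outside [1, 12]); the cylinder at (5.5, 15): section is a regular 24-gon, circumradius r=2 (area = (24/2)·2.000²·sin(360°/24) = 12.42 mm²); the cube at (2.5, 6.5) is not intersected at this z (z outside [1, 15]); Merging all regions: only the r=2 cylinder at (5.5, 15) is present, so the union is just that shape — area = 12.42 mm². So its area = 12.42 mm². Layer 99 is larger (82.41 vs 12.42 mm²).

layer 99 (z = 14.85 mm)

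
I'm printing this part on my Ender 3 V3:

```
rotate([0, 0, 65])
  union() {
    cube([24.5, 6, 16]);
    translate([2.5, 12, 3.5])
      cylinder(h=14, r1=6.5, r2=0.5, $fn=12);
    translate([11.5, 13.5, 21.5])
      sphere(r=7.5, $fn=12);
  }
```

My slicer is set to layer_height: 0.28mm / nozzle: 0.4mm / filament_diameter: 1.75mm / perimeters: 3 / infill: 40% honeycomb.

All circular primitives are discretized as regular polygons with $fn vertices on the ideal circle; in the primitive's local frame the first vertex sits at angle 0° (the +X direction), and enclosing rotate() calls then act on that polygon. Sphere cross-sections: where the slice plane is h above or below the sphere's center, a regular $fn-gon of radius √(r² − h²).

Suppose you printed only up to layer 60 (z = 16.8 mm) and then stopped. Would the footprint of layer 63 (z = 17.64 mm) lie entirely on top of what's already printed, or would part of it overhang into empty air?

part overhangs

Compare the two slices. At z = 16.8: the cube is not intersected at this z (z outside [0, 16]); the cone at (2.5, 12) contributes a regular 12-gon of circumradius 0.800 (interpolated between r1=6.5 and r2=0.5 at t=0.950) (area = (12/2)·0.800²·sin(360°/12) = 1.92 mm²); the r=7.5 sphere at (11.5, 13.5) contributes a regular 12-gon of circumradius √(7.5²−4.7²) = 5.845 (area = (12/2)·5.845²·sin(360°/12) = 102.48 mm²); Taking the union: the 2 present regions are separate (no shared area or edge), so areas and boundary lengths simply add and each stays a separate island — area = 104.40 mm²; (whole slice rotated 65° about Z — lengths, areas and connectivity unchanged). At z = 17.64: the cube is not intersected at this z (z outside [0, 16]); the cone at (2.5, 12) is not intersected at this z (z outside [3.5, 17.5]); the sphere at (11.5, 13.5): section is a regular 12-gon, circumradius = √(r²−h²) = √(7.5²−3.86²) = 6.430 (area = (12/2)·6.430²·sin(360°/12) = 124.05 mm²); Merging all regions: only the r=7.5 sphere at (11.5, 13.5) is present, so the union is just that shape — area = 124.05 mm²; (whole slice rotated 65° about Z — lengths, areas and connectivity unchanged). Checking containment: at z = 17.64 the cross-section extends beyond the z = 16.8 cross-section by about 21.57 mm².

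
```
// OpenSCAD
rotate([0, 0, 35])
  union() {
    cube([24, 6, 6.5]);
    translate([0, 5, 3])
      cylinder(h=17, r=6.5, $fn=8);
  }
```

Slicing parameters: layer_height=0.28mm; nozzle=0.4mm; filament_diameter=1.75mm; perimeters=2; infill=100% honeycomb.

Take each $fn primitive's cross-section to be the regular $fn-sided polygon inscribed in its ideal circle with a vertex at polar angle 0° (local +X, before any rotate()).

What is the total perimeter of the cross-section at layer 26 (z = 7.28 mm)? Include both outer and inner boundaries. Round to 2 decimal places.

At z = 7.28 mm: the cube does not reach this height (z outside [0, 6.5]); the r=6.5 cylinder at (0, 5) gives a regular 8-gon of circumradius 6.5 (constant along its height) (perimeter = 2·8·6.500·sin(180°/8) = 39.80 mm); Combining (union): only the r=6.5 cylinder at (0, 5) is present, so the union is just that shape — boundary = 39.80 mm; (rotated 35° about Z; rotation is an isometry so areas/perimeters/island counts are preserved). Overall, the cross-section is a single solid region. Total boundary length (outer) = 39.80 mm.

39.80 mm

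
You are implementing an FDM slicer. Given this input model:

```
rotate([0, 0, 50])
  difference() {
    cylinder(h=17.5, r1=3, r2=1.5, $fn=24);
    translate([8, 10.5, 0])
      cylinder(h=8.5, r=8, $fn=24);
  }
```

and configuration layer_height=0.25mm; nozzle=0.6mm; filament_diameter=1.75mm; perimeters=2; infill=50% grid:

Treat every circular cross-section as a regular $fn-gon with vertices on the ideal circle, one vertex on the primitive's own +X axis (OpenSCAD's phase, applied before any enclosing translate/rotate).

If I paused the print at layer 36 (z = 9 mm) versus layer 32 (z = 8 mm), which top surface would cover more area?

Layer 36 (z = 9): the cone: at t=0.514 of its height the radius interpolates to r₁+(r₂−r₁)t = 2.229, giving a regular 24-gon of that circumradius (area = (24/2)·2.229²·sin(360°/24) = 15.43 mm²); the cylinder at (8, 10.5) does not reach this height (z outside [0, 8.5]); After the difference (first − rest): none of the subtracted shapes is present at this height, so the cone is unchanged — area = 15.43 mm²; (rotated 50° about Z; rotation is an isometry so areas/perimeters/island counts are preserved). So its area = 15.43 mm². Layer 32 (z = 8): the cone contributes a regular 24-gon of circumradius 2.314 (interpolated between r1=3 and r2=1.5 at t=0.457) (area = (24/2)·2.314²·sin(360°/24) = 16.63 mm²); the r=8 cylinder at (8, 10.5) gives a regular 24-gon of circumradius 8 (constant along its height) (area = (24/2)·8.000²·sin(360°/24) = 198.77 mm²); Subtracting the remaining from the first: starting from the cone (16.63 mm²), the r=8 cylinder at (8, 10.5) misses the remaining region (no effect) — area = 16.63 mm²; (whole slice rotated 50° about Z — lengths, areas and connectivity unchanged). So its area = 16.63 mm². Layer 32 is larger (16.63 vs 15.43 mm²).

layer 32 (z = 8 mm)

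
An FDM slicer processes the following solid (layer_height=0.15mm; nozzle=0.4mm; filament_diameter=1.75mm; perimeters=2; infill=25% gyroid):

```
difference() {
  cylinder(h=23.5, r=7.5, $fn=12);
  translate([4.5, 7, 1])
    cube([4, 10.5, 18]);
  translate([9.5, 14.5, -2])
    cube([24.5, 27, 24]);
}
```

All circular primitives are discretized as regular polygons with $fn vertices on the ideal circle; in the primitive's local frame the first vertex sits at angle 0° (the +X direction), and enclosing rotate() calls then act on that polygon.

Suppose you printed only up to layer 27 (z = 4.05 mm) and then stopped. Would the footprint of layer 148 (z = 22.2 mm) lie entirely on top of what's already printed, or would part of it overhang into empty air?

Compare the two slices. At z = 4.05: the cylinder: section is a regular 12-gon, circumradius r=7.5 (area = (12/2)·7.500²·sin(360°/12) = 168.75 mm²); the 4×10.5 cube at (4.5, 7) contributes its full rectangle (area 42.00 mm²); the cube at (9.5, 14.5) is present — its section is the full 24.5×27 rectangle (area 661.50 mm²); Subtracting the remaining from the first: starting from the r=7.5 cylinder (168.75 mm²), the 4×10.5 cube at (4.5, 7) misses the remaining region (no effect); the 24.5×27 cube at (9.5, 14.5) misses the remaining region (no effect) — area = 168.75 mm². At z = 22.2: the r=7.5 cylinder gives a regular 12-gon of circumradius 7.5 (constant along its height) (area = (12/2)·7.500²·sin(360°/12) = 168.75 mm²); the cube at (4.5, 7) is absent (z outside [1, 19]); the cube at (9.5, 14.5) is not intersected at this z (z outside [-2, 22]); Subtracting the remaining from the first: none of the subtracted shapes is present at this height, so the r=7.5 cylinder is unchanged — area = 168.75 mm². Checking containment: the cross-section at z = 22.2 is a subset of the cross-section at z = 4.05.

entirely on top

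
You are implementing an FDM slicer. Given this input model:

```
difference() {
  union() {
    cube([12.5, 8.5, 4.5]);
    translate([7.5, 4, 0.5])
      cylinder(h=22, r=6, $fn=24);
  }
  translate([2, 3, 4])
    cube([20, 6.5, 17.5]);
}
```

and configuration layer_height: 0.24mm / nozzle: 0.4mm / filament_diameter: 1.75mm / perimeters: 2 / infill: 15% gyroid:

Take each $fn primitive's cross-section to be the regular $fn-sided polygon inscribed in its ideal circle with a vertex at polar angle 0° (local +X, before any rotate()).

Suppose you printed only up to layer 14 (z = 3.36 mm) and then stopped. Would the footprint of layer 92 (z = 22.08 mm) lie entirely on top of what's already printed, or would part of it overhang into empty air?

Compare the two slices. At z = 3.36: the cube is present — its section is the full 12.5×8.5 rectangle (area 106.25 mm²); the r=6 cylinder at (7.5, 4) contributes a regular 24-gon of circumradius 6 (area = (24/2)·6.000²·sin(360°/24) = 111.81 mm²); Taking the union: the regions partially overlap — summed areas 218.06 mm² minus the doubly-counted overlap 87.62 mm² gives 130.44 mm² — area = 130.44 mm²; the cube at (2, 3) is not intersected at this z (z outside [4, 21.5]); Taking the first minus the rest: none of the subtracted shapes is present at this height, so that combined region is unchanged — area = 130.44 mm². At z = 22.08: the cube is not intersected at this z (z outside [0, 4.5]); the r=6 cylinder at (7.5, 4) contributes a regular 24-gon of circumradius 6 (area = (24/2)·6.000²·sin(360°/24) = 111.81 mm²); Combining (union): only the r=6 cylinder at (7.5, 4) is present, so the union is just that shape — area = 111.81 mm²; the cube at (2, 3) does not reach this height (z outside [4, 21.5]); Taking the first minus the rest: none of the subtracted shapes is present at this height, so the result so far is unchanged — area = 111.81 mm². Checking containment: the cross-section at z = 22.08 is a subset of the cross-section at z = 3.36.

entirely on top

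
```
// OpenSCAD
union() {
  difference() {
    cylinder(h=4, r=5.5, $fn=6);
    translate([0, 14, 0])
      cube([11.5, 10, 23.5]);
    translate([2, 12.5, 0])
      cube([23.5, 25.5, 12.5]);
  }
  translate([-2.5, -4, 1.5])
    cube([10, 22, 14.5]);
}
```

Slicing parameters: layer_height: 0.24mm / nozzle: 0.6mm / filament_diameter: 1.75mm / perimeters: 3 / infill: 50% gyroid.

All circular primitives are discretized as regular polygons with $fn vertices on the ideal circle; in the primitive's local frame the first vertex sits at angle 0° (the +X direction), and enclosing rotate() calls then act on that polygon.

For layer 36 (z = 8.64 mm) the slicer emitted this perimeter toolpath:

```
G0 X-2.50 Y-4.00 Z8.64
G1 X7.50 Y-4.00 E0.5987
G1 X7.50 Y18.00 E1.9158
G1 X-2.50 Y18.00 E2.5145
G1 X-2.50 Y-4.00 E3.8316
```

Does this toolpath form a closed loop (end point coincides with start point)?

Start point (G0): (-2.50, -4.00). End point (last G1): the path returns to the start — closed.

yes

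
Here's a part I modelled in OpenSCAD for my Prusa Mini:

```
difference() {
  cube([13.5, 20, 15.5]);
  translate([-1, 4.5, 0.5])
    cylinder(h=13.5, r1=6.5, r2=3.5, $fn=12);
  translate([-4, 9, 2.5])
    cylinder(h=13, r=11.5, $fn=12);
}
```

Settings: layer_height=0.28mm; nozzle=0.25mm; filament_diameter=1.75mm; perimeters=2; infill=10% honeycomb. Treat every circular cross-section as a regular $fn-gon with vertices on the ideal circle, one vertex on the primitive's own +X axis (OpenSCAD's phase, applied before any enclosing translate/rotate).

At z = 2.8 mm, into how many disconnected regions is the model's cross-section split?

1

At z = 2.8 mm: the cube (footprint 13.5×20) is included at this height; the cone at (-1, 4.5): at t=0.170 of its height the radius interpolates to r₁+(r₂−r₁)t = 5.989, giving a regular 12-gon of that circumradius; the r=11.5 cylinder at (-4, 9) contributes a regular 12-gon of circumradius 11.5; Taking the first minus the rest: starting from the 13.5×20 cube, the cone at (-1, 4.5) partially overlaps it — only the 39.95 mm² overlap (of its 107.60 mm²) is removed, clipping the outline; the r=11.5 cylinder at (-4, 9) partially overlaps it — only the 68.16 mm² overlap (of its 396.75 mm²) is removed, clipping the outline — 1 connected region. The result has 1 disconnected region.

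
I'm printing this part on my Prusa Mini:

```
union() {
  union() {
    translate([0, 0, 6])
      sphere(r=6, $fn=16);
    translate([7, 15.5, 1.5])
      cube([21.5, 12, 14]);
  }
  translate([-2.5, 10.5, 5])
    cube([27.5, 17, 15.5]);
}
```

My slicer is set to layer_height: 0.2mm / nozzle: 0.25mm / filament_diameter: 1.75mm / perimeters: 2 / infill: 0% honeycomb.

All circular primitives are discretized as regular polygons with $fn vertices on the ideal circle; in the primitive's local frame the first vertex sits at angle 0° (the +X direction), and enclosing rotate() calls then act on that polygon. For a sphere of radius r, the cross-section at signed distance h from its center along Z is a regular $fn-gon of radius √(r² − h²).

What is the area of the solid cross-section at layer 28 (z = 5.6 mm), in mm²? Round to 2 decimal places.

At z = 5.6 mm: the sphere: section is a regular 16-gon, circumradius = √(r²−h²) = √(6²−0.4²) = 5.987 (area = (16/2)·5.987²·sin(360°/16) = 109.72 mm²); the cube at (7, 15.5) is present — its section is the full 21.5×12 rectangle (area 258.00 mm²); Merging all regions: the 2 present regions are separate (no shared area or edge), so areas and boundary lengths simply add and each stays a separate island — area = 367.72 mm²; the 27.5×17 cube at (-2.5, 10.5) contributes its full rectangle (area 467.50 mm²); Taking the union: the regions partially overlap — summed areas 835.22 mm² minus the doubly-counted overlap 216.00 mm² gives 619.22 mm² — area = 619.22 mm². Overall, the cross-section has 2 separate islands. Net area = 619.22 mm².

619.22 mm²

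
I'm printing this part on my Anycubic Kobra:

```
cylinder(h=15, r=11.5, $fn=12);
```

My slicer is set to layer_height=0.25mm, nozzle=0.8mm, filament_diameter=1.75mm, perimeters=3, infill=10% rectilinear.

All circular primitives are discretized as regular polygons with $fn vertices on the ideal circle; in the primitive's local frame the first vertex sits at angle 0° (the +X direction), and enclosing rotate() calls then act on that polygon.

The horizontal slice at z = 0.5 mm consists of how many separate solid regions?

At z = 0.5 mm: the r=11.5 cylinder contributes a regular 12-gon of circumradius 11.5. The result has 1 disconnected region.

1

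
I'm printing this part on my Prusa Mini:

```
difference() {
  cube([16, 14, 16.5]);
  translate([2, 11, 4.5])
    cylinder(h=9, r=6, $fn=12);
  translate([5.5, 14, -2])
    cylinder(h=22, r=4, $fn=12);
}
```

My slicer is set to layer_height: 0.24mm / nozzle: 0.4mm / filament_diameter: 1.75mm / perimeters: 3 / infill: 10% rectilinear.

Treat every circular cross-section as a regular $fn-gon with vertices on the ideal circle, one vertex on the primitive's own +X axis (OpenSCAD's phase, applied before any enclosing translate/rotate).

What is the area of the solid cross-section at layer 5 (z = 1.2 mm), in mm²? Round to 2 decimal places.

At z = 1.2 mm: the cube (footprint 16×14) is included at this height (area 224.00 mm²); the cylinder at (2, 11) does not reach this height (z outside [4.5, 13.5]); the r=4 cylinder at (5.5, 14) gives a regular 12-gon of circumradius 4 (constant along its height) (area = (12/2)·4.000²·sin(360°/12) = 48.00 mm²); Taking the first minus the rest: starting from the 16×14 cube (224.00 mm²), the r=4 cylinder at (5.5, 14) partially overlaps it — only the 24.00 mm² overlap (of its 48.00 mm²) is removed, clipping the outline — area = 200.00 mm². Overall, the cross-section is a single solid region. Net area = 200.00 mm².

200.00 mm²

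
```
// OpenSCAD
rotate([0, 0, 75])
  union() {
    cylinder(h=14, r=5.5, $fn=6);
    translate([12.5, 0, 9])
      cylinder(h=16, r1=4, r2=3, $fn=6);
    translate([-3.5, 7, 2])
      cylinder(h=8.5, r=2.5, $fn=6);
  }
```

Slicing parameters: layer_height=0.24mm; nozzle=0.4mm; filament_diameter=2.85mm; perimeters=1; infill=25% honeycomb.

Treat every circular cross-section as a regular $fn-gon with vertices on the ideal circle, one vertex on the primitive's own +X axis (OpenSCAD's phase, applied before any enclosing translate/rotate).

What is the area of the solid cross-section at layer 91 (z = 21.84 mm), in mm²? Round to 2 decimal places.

At z = 21.84 mm: the cylinder is absent (z outside [0, 14]); the cone at (12.5, 0): at t=0.802 of its height the radius interpolates to r₁+(r₂−r₁)t = 3.197, giving a regular 6-gon of that circumradius (area = (6/2)·3.197²·sin(360°/6) = 26.56 mm²); the cylinder at (-3.5, 7) is not intersected at this z (z outside [2, 10.5]); Taking the union: only the cone at (12.5, 0) is present, so the union is just that shape — area = 26.56 mm²; (rotated 75° about Z; rotation is an isometry so areas/perimeters/island counts are preserved). Overall, the cross-section is a single solid region. Net area = 26.56 mm².

26.56 mm²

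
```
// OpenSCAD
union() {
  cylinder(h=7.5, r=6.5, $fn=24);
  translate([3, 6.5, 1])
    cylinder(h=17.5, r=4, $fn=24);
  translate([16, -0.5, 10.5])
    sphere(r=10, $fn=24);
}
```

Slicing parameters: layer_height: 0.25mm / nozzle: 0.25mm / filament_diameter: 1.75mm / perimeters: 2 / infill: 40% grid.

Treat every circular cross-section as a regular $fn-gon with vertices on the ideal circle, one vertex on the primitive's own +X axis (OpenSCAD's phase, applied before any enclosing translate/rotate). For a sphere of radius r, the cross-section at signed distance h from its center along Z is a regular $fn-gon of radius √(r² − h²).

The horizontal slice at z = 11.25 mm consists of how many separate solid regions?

2

At z = 11.25 mm: the cylinder is absent (z outside [0, 7.5]); the r=4 cylinder at (3, 6.5) gives a regular 24-gon of circumradius 4 (constant along its height); the r=10 sphere at (16, -0.5) slices to a regular 24-gon of circumradius 9.972 (√(r²−h²) with h=0.75 from center); Taking the union: the 2 present regions are separate (no shared area or edge), so areas and boundary lengths simply add and each stays a separate island — 2 connected regions. The result has 2 disconnected regions.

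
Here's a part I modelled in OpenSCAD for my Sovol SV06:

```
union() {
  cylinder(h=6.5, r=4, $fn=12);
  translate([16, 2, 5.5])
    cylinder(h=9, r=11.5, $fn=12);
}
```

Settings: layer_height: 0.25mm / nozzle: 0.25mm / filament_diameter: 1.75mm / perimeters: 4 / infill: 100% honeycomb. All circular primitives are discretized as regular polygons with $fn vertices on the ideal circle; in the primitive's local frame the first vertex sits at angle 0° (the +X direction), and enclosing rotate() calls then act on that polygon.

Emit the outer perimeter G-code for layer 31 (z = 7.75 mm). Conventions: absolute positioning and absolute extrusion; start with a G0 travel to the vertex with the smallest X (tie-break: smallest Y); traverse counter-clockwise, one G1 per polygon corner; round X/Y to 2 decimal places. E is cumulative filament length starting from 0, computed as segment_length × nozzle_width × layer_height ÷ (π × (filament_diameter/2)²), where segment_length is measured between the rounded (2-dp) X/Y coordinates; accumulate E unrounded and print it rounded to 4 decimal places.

G0 X4.50 Y2.00 Z7.75
G1 X6.04 Y-3.75 E0.1547
G1 X10.25 Y-7.96 E0.3094
G1 X16.00 Y-9.50 E0.4641
G1 X21.75 Y-7.96 E0.6187
G1 X25.96 Y-3.75 E0.7734
G1 X27.50 Y2.00 E0.9281
G1 X25.96 Y7.75 E1.0828
G1 X21.75 Y11.96 E1.2375
G1 X16.00 Y13.50 E1.3922
G1 X10.25 Y11.96 E1.5469
G1 X6.04 Y7.75 E1.7016
G1 X4.50 Y2.00 E1.8562

At z = 7.75 mm: the cylinder is not intersected at this z (z outside [0, 6.5]); the r=11.5 cylinder at (16, 2) contributes a regular 12-gon of circumradius 11.5; Taking the union: only the r=11.5 cylinder at (16, 2) is present, so the union is just that shape — 1 connected region. The outline is a single polygon with 12 vertices. Extrusion per mm of travel: 0.25 × 0.25 / (π × 0.875²) = 0.025984. Accumulating E over each segment gives final E = 1.8562.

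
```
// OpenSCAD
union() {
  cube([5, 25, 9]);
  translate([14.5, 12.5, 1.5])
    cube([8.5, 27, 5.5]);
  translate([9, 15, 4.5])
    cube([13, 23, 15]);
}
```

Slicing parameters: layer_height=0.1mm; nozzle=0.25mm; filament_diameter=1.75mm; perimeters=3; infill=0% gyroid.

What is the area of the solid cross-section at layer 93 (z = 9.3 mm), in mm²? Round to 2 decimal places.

At z = 9.3 mm: the cube is absent (z outside [0, 9]); the cube at (14.5, 12.5) is absent (z outside [1.5, 7]); the cube at (9, 15) (footprint 13×23) is included at this height (area 299.00 mm²); Merging all regions: only the 13×23 cube at (9, 15) is present, so the union is just that shape — area = 299.00 mm². Overall, the cross-section is a single solid region. Net area = 299.00 mm².

299.00 mm²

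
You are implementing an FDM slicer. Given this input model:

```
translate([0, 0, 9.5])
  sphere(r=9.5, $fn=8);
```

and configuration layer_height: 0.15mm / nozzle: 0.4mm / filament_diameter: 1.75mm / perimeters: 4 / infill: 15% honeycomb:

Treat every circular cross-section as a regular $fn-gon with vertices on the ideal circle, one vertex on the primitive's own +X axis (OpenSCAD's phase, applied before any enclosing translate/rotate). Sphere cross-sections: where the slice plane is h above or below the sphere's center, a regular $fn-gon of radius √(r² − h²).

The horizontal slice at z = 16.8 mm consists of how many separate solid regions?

1

At z = 16.8 mm: the r=9.5 sphere contributes a regular 8-gon of circumradius √(9.5²−7.3²) = 6.079. The result has 1 disconnected region.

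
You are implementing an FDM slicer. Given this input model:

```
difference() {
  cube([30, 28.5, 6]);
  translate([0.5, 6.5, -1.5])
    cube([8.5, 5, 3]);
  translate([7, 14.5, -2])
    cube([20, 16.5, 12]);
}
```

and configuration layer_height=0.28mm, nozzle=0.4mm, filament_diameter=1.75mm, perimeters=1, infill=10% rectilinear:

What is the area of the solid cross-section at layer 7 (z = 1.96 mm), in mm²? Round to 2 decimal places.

At z = 1.96 mm: the 30×28.5 cube contributes its full rectangle (area 855.00 mm²); the cube at (0.5, 6.5) is not intersected at this z (z outside [-1.5, 1.5]); the 20×16.5 cube at (7, 14.5) contributes its full rectangle (area 330.00 mm²); Subtracting the remaining from the first: starting from the 30×28.5 cube (855.00 mm²), the 20×16.5 cube at (7, 14.5) partially overlaps it — only the 280.00 mm² overlap (of its 330.00 mm²) is removed, clipping the outline — area = 575.00 mm². Overall, the cross-section is a single solid region. Net area = 575.00 mm².

575.00 mm²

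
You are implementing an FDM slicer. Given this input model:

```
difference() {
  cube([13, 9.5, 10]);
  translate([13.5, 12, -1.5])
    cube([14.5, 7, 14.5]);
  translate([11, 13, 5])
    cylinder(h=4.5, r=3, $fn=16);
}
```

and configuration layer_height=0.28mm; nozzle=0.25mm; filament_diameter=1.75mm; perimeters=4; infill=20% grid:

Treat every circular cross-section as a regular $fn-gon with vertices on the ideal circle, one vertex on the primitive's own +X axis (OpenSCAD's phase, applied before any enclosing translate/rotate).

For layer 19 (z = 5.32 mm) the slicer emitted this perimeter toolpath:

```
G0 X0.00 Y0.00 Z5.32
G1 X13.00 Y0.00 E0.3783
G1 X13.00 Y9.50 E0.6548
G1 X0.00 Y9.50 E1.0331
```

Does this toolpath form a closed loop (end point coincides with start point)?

Start point (G0): (0.00, 0.00). End point (last G1): the path does not return to the start — open.

no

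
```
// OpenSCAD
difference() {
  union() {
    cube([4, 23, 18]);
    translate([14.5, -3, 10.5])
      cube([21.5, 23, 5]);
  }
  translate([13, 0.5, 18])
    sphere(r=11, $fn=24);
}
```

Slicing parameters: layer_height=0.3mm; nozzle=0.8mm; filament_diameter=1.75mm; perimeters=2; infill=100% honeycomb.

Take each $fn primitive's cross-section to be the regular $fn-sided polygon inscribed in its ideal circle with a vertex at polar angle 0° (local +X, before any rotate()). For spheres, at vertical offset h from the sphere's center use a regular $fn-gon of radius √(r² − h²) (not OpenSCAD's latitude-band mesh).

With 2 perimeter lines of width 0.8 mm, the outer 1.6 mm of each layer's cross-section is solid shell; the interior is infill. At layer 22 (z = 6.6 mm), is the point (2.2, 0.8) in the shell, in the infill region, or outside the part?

shell

At z = 6.6 mm: the cube (footprint 4×23) is included at this height; the cube at (14.5, -3) is absent (z outside [10.5, 15.5]); Taking the union: only the 4×23 cube is present, so the union is just that shape — 1 connected region; the sphere at (13, 0.5) is absent (|z−center|=11.400 > r=11); After the difference (first − rest): none of the subtracted shapes is present at this height, so that combined region is unchanged — 1 connected region. Overall, the cross-section is a single solid region. The nearest boundary edge runs (0.00, 0.00)→(4.00, 0.00); distance from the point to it = 0.80 mm. The point is inside the cross-section, 0.80 mm from the nearest boundary — within the 1.6 mm shell band (2 × 0.8).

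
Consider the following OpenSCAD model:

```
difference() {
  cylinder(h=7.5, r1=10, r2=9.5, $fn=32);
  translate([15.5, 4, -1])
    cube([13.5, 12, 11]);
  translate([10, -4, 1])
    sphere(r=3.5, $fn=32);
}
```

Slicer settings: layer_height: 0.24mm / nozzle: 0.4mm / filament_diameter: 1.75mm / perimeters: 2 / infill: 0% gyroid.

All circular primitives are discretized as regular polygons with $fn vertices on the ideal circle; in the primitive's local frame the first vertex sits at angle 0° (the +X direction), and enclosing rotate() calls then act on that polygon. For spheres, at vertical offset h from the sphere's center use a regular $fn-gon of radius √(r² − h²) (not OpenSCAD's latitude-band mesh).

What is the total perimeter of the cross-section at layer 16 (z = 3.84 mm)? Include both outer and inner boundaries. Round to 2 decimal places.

61.67 mm

At z = 3.84 mm: the cone contributes a regular 32-gon of circumradius 9.744 (interpolated between r1=10 and r2=9.5 at t=0.512) (perimeter = 2·32·9.744·sin(180°/32) = 61.13 mm); the cube at (15.5, 4) is present — its section is the full 13.5×12 rectangle (perimeter 51.00 mm); the sphere at (10, -4): section is a regular 32-gon, circumradius = √(r²−h²) = √(3.5²−2.84²) = 2.046 (perimeter = 2·32·2.046·sin(180°/32) = 12.83 mm); Taking the first minus the rest: starting from the cone, the 13.5×12 cube at (15.5, 4) misses the remaining region (no effect); the r=3.5 sphere at (10, -4) partially overlaps it — only the 2.24 mm² overlap (of its 13.06 mm²) is removed, clipping the outline — boundary = 61.67 mm. Overall, the cross-section is a single solid region. Total boundary length (outer) = 61.67 mm.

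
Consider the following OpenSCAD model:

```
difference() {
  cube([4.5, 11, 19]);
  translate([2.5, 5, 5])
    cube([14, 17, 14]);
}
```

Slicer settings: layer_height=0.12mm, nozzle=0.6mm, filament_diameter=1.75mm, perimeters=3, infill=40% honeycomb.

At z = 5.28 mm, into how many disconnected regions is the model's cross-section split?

At z = 5.28 mm: the cube (footprint 4.5×11) is included at this height; the cube at (2.5, 5) is present — its section is the full 14×17 rectangle; Subtracting the remaining from the first: starting from the 4.5×11 cube, the 14×17 cube at (2.5, 5) partially overlaps it — only the 12.00 mm² overlap (of its 238.00 mm²) is removed, clipping the outline — 1 connected region. The result has 1 disconnected region.

1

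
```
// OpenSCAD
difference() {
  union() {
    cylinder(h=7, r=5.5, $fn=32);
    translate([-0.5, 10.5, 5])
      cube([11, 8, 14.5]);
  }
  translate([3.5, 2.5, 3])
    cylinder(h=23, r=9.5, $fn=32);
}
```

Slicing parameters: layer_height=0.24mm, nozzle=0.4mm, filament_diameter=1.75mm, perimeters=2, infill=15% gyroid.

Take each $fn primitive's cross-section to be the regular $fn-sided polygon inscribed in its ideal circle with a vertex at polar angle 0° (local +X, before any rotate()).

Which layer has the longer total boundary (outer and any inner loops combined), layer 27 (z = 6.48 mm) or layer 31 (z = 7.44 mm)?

layer 27 (z = 6.48 mm)

Layer 27 (z = 6.48): the cylinder: section is a regular 32-gon, circumradius r=5.5 (perimeter = 2·32·5.500·sin(180°/32) = 34.50 mm); the 11×8 cube at (-0.5, 10.5) contributes its full rectangle (perimeter 38.00 mm); Combining (union): the 2 present regions are separate (no shared area or edge), so areas and boundary lengths simply add and each stays a separate island — boundary = 72.50 mm; the r=9.5 cylinder at (3.5, 2.5) contributes a regular 32-gon of circumradius 9.5 (perimeter = 2·32·9.500·sin(180°/32) = 59.59 mm); After the difference (first − rest): starting from that combined region, the r=9.5 cylinder at (3.5, 2.5) partially overlaps it — only the 103.04 mm² overlap (of its 281.71 mm²) is removed, clipping the outline — boundary = 49.03 mm. So its perimeter = 49.03 mm. Layer 31 (z = 7.44): the cylinder is not intersected at this z (z outside [0, 7]); the cube at (-0.5, 10.5) is present — its section is the full 11×8 rectangle (perimeter 38.00 mm); Taking the union: only the 11×8 cube at (-0.5, 10.5) is present, so the union is just that shape — boundary = 38.00 mm; the r=9.5 cylinder at (3.5, 2.5) contributes a regular 32-gon of circumradius 9.5 (perimeter = 2·32·9.500·sin(180°/32) = 59.59 mm); Taking the first minus the rest: starting from that combined region, the r=9.5 cylinder at (3.5, 2.5) partially overlaps it — only the 9.77 mm² overlap (of its 281.71 mm²) is removed, clipping the outline — boundary = 37.84 mm. So its perimeter = 37.84 mm. Layer 27 is larger (49.03 vs 37.84 mm).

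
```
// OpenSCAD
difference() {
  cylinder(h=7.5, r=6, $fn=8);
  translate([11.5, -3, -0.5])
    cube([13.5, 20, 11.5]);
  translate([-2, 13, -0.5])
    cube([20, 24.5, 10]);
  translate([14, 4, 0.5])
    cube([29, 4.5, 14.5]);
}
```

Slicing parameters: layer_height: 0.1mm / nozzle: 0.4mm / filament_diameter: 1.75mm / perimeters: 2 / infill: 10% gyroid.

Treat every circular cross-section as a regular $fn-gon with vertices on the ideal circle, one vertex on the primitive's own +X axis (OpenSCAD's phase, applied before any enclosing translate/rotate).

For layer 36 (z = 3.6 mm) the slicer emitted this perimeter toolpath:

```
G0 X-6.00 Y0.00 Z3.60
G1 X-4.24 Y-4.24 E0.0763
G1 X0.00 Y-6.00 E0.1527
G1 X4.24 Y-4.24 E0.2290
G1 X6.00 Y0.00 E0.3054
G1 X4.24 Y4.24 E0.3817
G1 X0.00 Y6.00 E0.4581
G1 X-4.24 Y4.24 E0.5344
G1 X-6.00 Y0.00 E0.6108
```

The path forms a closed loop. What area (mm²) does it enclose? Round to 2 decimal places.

101.76 mm²

Apply the shoelace formula to the sequence of (X, Y) vertices; enclosed area = 101.76 mm².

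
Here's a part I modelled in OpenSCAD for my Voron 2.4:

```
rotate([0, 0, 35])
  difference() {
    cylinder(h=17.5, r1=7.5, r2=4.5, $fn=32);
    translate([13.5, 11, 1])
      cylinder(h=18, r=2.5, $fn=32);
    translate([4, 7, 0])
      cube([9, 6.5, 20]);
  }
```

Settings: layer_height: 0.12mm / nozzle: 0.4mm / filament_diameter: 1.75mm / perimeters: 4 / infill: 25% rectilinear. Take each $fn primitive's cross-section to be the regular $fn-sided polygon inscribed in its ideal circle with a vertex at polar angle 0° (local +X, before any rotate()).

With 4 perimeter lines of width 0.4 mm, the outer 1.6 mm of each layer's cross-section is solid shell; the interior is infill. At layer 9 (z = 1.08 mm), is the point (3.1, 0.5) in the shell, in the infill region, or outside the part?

infill

At z = 1.08 mm: the cone (r1=7.5→r2=4.5) has section circumradius 7.315 here — a regular 32-gon; the cylinder at (13.5, 11): section is a regular 32-gon, circumradius r=2.5; the 9×6.5 cube at (4, 7) contributes its full rectangle; After the difference (first − rest): starting from the cone, the r=2.5 cylinder at (13.5, 11) misses the remaining region (no effect); the 9×6.5 cube at (4, 7) misses the remaining region (no effect) — 1 connected region; (rotated 35° about Z; rotation is an isometry so areas/perimeters/island counts are preserved). Overall, the cross-section is a single solid region. Undo the 35° rotation: the query point maps to (2.826, -1.369) in the un-rotated model frame. The nearest boundary edge runs (6.76, -2.80)→(6.08, -4.06); distance from the point to it = 4.14 mm. The point is inside the cross-section and 4.14 mm from the nearest boundary — more than the 1.6 mm shell width (4 × 0.4), so it's in the infill interior.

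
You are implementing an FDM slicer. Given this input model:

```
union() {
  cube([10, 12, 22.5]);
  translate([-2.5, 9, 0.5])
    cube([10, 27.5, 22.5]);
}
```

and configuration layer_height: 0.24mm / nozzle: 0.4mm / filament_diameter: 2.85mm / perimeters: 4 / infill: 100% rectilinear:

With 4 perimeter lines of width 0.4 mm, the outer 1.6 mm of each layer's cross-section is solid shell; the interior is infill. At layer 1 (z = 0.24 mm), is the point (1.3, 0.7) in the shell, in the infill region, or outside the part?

At z = 0.24 mm: the cube (footprint 10×12) is included at this height; the cube at (-2.5, 9) does not reach this height (z outside [0.5, 23]); Taking the union: only the 10×12 cube is present, so the union is just that shape — 1 connected region. Overall, the cross-section is a single solid region. The nearest boundary edge runs (0.00, 0.00)→(10.00, 0.00); distance from the point to it = 0.70 mm. The point is inside the cross-section, 0.70 mm from the nearest boundary — within the 1.6 mm shell band (4 × 0.4).

shell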